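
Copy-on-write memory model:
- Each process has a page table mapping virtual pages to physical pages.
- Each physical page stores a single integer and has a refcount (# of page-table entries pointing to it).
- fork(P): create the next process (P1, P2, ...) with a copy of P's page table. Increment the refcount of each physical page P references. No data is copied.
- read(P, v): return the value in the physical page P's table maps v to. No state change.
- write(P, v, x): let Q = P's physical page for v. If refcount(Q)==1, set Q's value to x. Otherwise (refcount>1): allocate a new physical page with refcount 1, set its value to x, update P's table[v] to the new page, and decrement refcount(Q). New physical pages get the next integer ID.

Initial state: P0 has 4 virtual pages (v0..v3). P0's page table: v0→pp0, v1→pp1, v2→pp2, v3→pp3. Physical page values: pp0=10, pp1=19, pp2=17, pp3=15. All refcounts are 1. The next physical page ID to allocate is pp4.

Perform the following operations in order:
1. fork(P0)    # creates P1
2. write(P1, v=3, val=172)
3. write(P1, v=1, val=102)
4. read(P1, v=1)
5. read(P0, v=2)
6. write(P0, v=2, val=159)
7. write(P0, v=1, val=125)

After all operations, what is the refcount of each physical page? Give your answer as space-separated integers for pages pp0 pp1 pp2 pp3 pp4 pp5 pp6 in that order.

Answer: 2 1 1 1 1 1 1

Derivation:
Op 1: fork(P0) -> P1. 4 ppages; refcounts: pp0:2 pp1:2 pp2:2 pp3:2
Op 2: write(P1, v3, 172). refcount(pp3)=2>1 -> COPY to pp4. 5 ppages; refcounts: pp0:2 pp1:2 pp2:2 pp3:1 pp4:1
Op 3: write(P1, v1, 102). refcount(pp1)=2>1 -> COPY to pp5. 6 ppages; refcounts: pp0:2 pp1:1 pp2:2 pp3:1 pp4:1 pp5:1
Op 4: read(P1, v1) -> 102. No state change.
Op 5: read(P0, v2) -> 17. No state change.
Op 6: write(P0, v2, 159). refcount(pp2)=2>1 -> COPY to pp6. 7 ppages; refcounts: pp0:2 pp1:1 pp2:1 pp3:1 pp4:1 pp5:1 pp6:1
Op 7: write(P0, v1, 125). refcount(pp1)=1 -> write in place. 7 ppages; refcounts: pp0:2 pp1:1 pp2:1 pp3:1 pp4:1 pp5:1 pp6:1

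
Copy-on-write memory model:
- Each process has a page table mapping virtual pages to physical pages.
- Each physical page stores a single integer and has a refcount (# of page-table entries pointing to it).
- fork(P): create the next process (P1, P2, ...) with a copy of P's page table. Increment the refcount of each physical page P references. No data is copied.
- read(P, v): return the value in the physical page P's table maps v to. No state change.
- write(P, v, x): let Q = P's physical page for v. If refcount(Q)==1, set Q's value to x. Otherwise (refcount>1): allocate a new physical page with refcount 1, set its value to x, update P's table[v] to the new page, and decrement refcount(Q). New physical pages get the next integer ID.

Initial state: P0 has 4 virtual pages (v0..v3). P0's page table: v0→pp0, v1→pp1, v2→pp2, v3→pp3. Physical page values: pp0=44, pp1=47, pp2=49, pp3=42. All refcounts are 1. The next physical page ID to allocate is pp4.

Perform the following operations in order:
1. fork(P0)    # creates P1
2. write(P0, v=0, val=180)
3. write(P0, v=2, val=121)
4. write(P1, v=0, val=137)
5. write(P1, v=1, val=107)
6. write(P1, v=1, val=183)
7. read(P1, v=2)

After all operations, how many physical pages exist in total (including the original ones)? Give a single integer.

Op 1: fork(P0) -> P1. 4 ppages; refcounts: pp0:2 pp1:2 pp2:2 pp3:2
Op 2: write(P0, v0, 180). refcount(pp0)=2>1 -> COPY to pp4. 5 ppages; refcounts: pp0:1 pp1:2 pp2:2 pp3:2 pp4:1
Op 3: write(P0, v2, 121). refcount(pp2)=2>1 -> COPY to pp5. 6 ppages; refcounts: pp0:1 pp1:2 pp2:1 pp3:2 pp4:1 pp5:1
Op 4: write(P1, v0, 137). refcount(pp0)=1 -> write in place. 6 ppages; refcounts: pp0:1 pp1:2 pp2:1 pp3:2 pp4:1 pp5:1
Op 5: write(P1, v1, 107). refcount(pp1)=2>1 -> COPY to pp6. 7 ppages; refcounts: pp0:1 pp1:1 pp2:1 pp3:2 pp4:1 pp5:1 pp6:1
Op 6: write(P1, v1, 183). refcount(pp6)=1 -> write in place. 7 ppages; refcounts: pp0:1 pp1:1 pp2:1 pp3:2 pp4:1 pp5:1 pp6:1
Op 7: read(P1, v2) -> 49. No state change.

Answer: 7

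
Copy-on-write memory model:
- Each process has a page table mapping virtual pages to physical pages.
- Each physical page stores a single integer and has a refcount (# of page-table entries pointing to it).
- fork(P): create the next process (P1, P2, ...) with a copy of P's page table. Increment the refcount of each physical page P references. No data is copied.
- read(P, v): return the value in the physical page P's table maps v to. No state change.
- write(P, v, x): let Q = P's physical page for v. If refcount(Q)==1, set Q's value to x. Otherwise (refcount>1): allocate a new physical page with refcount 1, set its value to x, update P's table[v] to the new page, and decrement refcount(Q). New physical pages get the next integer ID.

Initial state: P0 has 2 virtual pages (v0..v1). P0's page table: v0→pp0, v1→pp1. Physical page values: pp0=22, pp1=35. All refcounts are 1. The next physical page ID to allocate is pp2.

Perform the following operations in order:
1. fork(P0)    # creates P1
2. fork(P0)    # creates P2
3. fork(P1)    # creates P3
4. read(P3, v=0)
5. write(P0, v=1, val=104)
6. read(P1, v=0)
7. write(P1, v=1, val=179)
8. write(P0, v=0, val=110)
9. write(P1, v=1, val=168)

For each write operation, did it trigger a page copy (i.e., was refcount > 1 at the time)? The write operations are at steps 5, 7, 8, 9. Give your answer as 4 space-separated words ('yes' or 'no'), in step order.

Op 1: fork(P0) -> P1. 2 ppages; refcounts: pp0:2 pp1:2
Op 2: fork(P0) -> P2. 2 ppages; refcounts: pp0:3 pp1:3
Op 3: fork(P1) -> P3. 2 ppages; refcounts: pp0:4 pp1:4
Op 4: read(P3, v0) -> 22. No state change.
Op 5: write(P0, v1, 104). refcount(pp1)=4>1 -> COPY to pp2. 3 ppages; refcounts: pp0:4 pp1:3 pp2:1
Op 6: read(P1, v0) -> 22. No state change.
Op 7: write(P1, v1, 179). refcount(pp1)=3>1 -> COPY to pp3. 4 ppages; refcounts: pp0:4 pp1:2 pp2:1 pp3:1
Op 8: write(P0, v0, 110). refcount(pp0)=4>1 -> COPY to pp4. 5 ppages; refcounts: pp0:3 pp1:2 pp2:1 pp3:1 pp4:1
Op 9: write(P1, v1, 168). refcount(pp3)=1 -> write in place. 5 ppages; refcounts: pp0:3 pp1:2 pp2:1 pp3:1 pp4:1

yes yes yes no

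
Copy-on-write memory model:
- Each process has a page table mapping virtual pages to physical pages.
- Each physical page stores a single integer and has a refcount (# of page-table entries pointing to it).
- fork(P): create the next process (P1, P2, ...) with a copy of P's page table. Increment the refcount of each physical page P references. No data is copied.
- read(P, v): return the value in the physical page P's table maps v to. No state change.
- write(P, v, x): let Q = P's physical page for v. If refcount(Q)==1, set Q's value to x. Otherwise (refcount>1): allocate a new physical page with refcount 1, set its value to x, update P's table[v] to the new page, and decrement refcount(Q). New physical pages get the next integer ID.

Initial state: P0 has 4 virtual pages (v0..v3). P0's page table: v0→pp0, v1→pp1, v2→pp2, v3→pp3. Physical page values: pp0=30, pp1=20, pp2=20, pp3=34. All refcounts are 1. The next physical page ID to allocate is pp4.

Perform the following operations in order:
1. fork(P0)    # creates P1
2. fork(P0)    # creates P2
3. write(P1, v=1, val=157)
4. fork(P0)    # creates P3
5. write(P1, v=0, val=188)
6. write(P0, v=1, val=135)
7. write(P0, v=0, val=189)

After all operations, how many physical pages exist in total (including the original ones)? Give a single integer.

Op 1: fork(P0) -> P1. 4 ppages; refcounts: pp0:2 pp1:2 pp2:2 pp3:2
Op 2: fork(P0) -> P2. 4 ppages; refcounts: pp0:3 pp1:3 pp2:3 pp3:3
Op 3: write(P1, v1, 157). refcount(pp1)=3>1 -> COPY to pp4. 5 ppages; refcounts: pp0:3 pp1:2 pp2:3 pp3:3 pp4:1
Op 4: fork(P0) -> P3. 5 ppages; refcounts: pp0:4 pp1:3 pp2:4 pp3:4 pp4:1
Op 5: write(P1, v0, 188). refcount(pp0)=4>1 -> COPY to pp5. 6 ppages; refcounts: pp0:3 pp1:3 pp2:4 pp3:4 pp4:1 pp5:1
Op 6: write(P0, v1, 135). refcount(pp1)=3>1 -> COPY to pp6. 7 ppages; refcounts: pp0:3 pp1:2 pp2:4 pp3:4 pp4:1 pp5:1 pp6:1
Op 7: write(P0, v0, 189). refcount(pp0)=3>1 -> COPY to pp7. 8 ppages; refcounts: pp0:2 pp1:2 pp2:4 pp3:4 pp4:1 pp5:1 pp6:1 pp7:1

Answer: 8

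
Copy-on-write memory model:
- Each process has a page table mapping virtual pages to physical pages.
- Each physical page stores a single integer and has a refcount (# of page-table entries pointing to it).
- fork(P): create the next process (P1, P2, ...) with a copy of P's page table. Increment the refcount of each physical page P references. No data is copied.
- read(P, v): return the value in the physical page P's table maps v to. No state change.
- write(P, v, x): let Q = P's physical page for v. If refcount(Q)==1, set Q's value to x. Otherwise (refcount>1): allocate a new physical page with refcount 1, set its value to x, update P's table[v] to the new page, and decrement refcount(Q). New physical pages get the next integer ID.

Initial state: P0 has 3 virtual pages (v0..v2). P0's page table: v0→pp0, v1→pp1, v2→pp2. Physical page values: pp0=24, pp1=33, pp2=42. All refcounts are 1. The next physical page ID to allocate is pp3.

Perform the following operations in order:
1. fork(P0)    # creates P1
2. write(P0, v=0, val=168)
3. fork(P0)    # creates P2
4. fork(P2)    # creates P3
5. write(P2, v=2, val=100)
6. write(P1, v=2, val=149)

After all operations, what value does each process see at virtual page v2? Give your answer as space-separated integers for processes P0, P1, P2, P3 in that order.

Answer: 42 149 100 42

Derivation:
Op 1: fork(P0) -> P1. 3 ppages; refcounts: pp0:2 pp1:2 pp2:2
Op 2: write(P0, v0, 168). refcount(pp0)=2>1 -> COPY to pp3. 4 ppages; refcounts: pp0:1 pp1:2 pp2:2 pp3:1
Op 3: fork(P0) -> P2. 4 ppages; refcounts: pp0:1 pp1:3 pp2:3 pp3:2
Op 4: fork(P2) -> P3. 4 ppages; refcounts: pp0:1 pp1:4 pp2:4 pp3:3
Op 5: write(P2, v2, 100). refcount(pp2)=4>1 -> COPY to pp4. 5 ppages; refcounts: pp0:1 pp1:4 pp2:3 pp3:3 pp4:1
Op 6: write(P1, v2, 149). refcount(pp2)=3>1 -> COPY to pp5. 6 ppages; refcounts: pp0:1 pp1:4 pp2:2 pp3:3 pp4:1 pp5:1
P0: v2 -> pp2 = 42
P1: v2 -> pp5 = 149
P2: v2 -> pp4 = 100
P3: v2 -> pp2 = 42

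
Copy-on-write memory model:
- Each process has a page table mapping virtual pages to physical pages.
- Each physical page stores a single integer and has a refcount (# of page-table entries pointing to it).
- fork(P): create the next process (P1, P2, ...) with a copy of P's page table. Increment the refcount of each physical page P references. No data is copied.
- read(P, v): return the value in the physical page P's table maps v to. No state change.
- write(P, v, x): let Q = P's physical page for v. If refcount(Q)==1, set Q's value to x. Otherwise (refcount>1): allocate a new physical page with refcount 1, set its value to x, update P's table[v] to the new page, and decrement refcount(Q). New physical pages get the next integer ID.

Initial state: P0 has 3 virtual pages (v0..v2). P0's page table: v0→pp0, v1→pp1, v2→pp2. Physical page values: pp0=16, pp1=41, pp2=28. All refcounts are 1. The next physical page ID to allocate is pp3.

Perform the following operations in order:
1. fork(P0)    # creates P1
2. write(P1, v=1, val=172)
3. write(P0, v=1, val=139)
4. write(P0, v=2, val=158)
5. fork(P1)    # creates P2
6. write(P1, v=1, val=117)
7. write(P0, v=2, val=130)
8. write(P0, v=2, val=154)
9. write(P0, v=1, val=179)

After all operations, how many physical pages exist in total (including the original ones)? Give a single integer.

Op 1: fork(P0) -> P1. 3 ppages; refcounts: pp0:2 pp1:2 pp2:2
Op 2: write(P1, v1, 172). refcount(pp1)=2>1 -> COPY to pp3. 4 ppages; refcounts: pp0:2 pp1:1 pp2:2 pp3:1
Op 3: write(P0, v1, 139). refcount(pp1)=1 -> write in place. 4 ppages; refcounts: pp0:2 pp1:1 pp2:2 pp3:1
Op 4: write(P0, v2, 158). refcount(pp2)=2>1 -> COPY to pp4. 5 ppages; refcounts: pp0:2 pp1:1 pp2:1 pp3:1 pp4:1
Op 5: fork(P1) -> P2. 5 ppages; refcounts: pp0:3 pp1:1 pp2:2 pp3:2 pp4:1
Op 6: write(P1, v1, 117). refcount(pp3)=2>1 -> COPY to pp5. 6 ppages; refcounts: pp0:3 pp1:1 pp2:2 pp3:1 pp4:1 pp5:1
Op 7: write(P0, v2, 130). refcount(pp4)=1 -> write in place. 6 ppages; refcounts: pp0:3 pp1:1 pp2:2 pp3:1 pp4:1 pp5:1
Op 8: write(P0, v2, 154). refcount(pp4)=1 -> write in place. 6 ppages; refcounts: pp0:3 pp1:1 pp2:2 pp3:1 pp4:1 pp5:1
Op 9: write(P0, v1, 179). refcount(pp1)=1 -> write in place. 6 ppages; refcounts: pp0:3 pp1:1 pp2:2 pp3:1 pp4:1 pp5:1

Answer: 6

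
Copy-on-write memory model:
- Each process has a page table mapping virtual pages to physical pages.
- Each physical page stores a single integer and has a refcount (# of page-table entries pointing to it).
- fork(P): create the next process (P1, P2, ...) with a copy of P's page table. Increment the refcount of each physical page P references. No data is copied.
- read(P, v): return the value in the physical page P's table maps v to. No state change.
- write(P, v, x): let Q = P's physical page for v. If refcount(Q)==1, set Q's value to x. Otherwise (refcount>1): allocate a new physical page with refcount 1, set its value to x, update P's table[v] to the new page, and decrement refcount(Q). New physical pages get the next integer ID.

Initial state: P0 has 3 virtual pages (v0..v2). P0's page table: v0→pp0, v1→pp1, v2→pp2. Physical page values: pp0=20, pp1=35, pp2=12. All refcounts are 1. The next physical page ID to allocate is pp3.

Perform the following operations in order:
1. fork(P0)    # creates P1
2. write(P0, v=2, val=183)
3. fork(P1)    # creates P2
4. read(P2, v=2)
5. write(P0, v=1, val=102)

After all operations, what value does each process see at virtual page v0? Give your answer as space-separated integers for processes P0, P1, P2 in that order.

Op 1: fork(P0) -> P1. 3 ppages; refcounts: pp0:2 pp1:2 pp2:2
Op 2: write(P0, v2, 183). refcount(pp2)=2>1 -> COPY to pp3. 4 ppages; refcounts: pp0:2 pp1:2 pp2:1 pp3:1
Op 3: fork(P1) -> P2. 4 ppages; refcounts: pp0:3 pp1:3 pp2:2 pp3:1
Op 4: read(P2, v2) -> 12. No state change.
Op 5: write(P0, v1, 102). refcount(pp1)=3>1 -> COPY to pp4. 5 ppages; refcounts: pp0:3 pp1:2 pp2:2 pp3:1 pp4:1
P0: v0 -> pp0 = 20
P1: v0 -> pp0 = 20
P2: v0 -> pp0 = 20

Answer: 20 20 20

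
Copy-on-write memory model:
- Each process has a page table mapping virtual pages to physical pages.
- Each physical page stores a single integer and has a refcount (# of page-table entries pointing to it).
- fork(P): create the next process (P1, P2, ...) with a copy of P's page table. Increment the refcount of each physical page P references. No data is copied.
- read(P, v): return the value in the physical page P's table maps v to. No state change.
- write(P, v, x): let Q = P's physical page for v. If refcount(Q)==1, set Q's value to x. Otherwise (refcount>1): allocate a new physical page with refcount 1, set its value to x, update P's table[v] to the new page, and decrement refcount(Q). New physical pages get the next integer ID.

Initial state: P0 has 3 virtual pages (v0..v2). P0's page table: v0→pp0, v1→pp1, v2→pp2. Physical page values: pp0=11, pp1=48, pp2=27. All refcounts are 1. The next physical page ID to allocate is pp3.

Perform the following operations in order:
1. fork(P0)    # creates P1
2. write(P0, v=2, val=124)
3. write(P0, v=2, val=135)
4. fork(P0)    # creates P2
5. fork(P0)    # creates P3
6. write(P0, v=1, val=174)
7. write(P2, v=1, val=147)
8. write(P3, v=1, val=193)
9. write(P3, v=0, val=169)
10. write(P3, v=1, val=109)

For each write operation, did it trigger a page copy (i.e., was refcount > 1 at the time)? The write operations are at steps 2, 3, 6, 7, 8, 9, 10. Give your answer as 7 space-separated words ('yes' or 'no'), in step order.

Op 1: fork(P0) -> P1. 3 ppages; refcounts: pp0:2 pp1:2 pp2:2
Op 2: write(P0, v2, 124). refcount(pp2)=2>1 -> COPY to pp3. 4 ppages; refcounts: pp0:2 pp1:2 pp2:1 pp3:1
Op 3: write(P0, v2, 135). refcount(pp3)=1 -> write in place. 4 ppages; refcounts: pp0:2 pp1:2 pp2:1 pp3:1
Op 4: fork(P0) -> P2. 4 ppages; refcounts: pp0:3 pp1:3 pp2:1 pp3:2
Op 5: fork(P0) -> P3. 4 ppages; refcounts: pp0:4 pp1:4 pp2:1 pp3:3
Op 6: write(P0, v1, 174). refcount(pp1)=4>1 -> COPY to pp4. 5 ppages; refcounts: pp0:4 pp1:3 pp2:1 pp3:3 pp4:1
Op 7: write(P2, v1, 147). refcount(pp1)=3>1 -> COPY to pp5. 6 ppages; refcounts: pp0:4 pp1:2 pp2:1 pp3:3 pp4:1 pp5:1
Op 8: write(P3, v1, 193). refcount(pp1)=2>1 -> COPY to pp6. 7 ppages; refcounts: pp0:4 pp1:1 pp2:1 pp3:3 pp4:1 pp5:1 pp6:1
Op 9: write(P3, v0, 169). refcount(pp0)=4>1 -> COPY to pp7. 8 ppages; refcounts: pp0:3 pp1:1 pp2:1 pp3:3 pp4:1 pp5:1 pp6:1 pp7:1
Op 10: write(P3, v1, 109). refcount(pp6)=1 -> write in place. 8 ppages; refcounts: pp0:3 pp1:1 pp2:1 pp3:3 pp4:1 pp5:1 pp6:1 pp7:1

yes no yes yes yes yes no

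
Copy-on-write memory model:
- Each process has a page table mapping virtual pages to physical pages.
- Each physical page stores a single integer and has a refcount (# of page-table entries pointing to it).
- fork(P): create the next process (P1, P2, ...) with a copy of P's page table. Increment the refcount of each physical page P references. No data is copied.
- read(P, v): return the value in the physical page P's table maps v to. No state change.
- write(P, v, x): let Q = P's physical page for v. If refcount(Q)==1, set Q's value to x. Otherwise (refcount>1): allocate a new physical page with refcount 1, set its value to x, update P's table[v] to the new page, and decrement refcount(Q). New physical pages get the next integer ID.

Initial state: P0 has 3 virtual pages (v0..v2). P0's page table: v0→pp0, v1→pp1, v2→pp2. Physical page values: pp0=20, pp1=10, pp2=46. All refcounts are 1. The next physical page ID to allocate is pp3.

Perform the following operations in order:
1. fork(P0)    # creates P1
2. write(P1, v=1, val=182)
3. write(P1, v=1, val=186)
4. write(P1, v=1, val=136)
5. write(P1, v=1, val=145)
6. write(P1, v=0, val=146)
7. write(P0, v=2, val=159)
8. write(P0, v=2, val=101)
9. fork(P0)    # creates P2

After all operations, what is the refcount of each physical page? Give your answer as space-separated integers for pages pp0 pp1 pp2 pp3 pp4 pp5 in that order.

Op 1: fork(P0) -> P1. 3 ppages; refcounts: pp0:2 pp1:2 pp2:2
Op 2: write(P1, v1, 182). refcount(pp1)=2>1 -> COPY to pp3. 4 ppages; refcounts: pp0:2 pp1:1 pp2:2 pp3:1
Op 3: write(P1, v1, 186). refcount(pp3)=1 -> write in place. 4 ppages; refcounts: pp0:2 pp1:1 pp2:2 pp3:1
Op 4: write(P1, v1, 136). refcount(pp3)=1 -> write in place. 4 ppages; refcounts: pp0:2 pp1:1 pp2:2 pp3:1
Op 5: write(P1, v1, 145). refcount(pp3)=1 -> write in place. 4 ppages; refcounts: pp0:2 pp1:1 pp2:2 pp3:1
Op 6: write(P1, v0, 146). refcount(pp0)=2>1 -> COPY to pp4. 5 ppages; refcounts: pp0:1 pp1:1 pp2:2 pp3:1 pp4:1
Op 7: write(P0, v2, 159). refcount(pp2)=2>1 -> COPY to pp5. 6 ppages; refcounts: pp0:1 pp1:1 pp2:1 pp3:1 pp4:1 pp5:1
Op 8: write(P0, v2, 101). refcount(pp5)=1 -> write in place. 6 ppages; refcounts: pp0:1 pp1:1 pp2:1 pp3:1 pp4:1 pp5:1
Op 9: fork(P0) -> P2. 6 ppages; refcounts: pp0:2 pp1:2 pp2:1 pp3:1 pp4:1 pp5:2

Answer: 2 2 1 1 1 2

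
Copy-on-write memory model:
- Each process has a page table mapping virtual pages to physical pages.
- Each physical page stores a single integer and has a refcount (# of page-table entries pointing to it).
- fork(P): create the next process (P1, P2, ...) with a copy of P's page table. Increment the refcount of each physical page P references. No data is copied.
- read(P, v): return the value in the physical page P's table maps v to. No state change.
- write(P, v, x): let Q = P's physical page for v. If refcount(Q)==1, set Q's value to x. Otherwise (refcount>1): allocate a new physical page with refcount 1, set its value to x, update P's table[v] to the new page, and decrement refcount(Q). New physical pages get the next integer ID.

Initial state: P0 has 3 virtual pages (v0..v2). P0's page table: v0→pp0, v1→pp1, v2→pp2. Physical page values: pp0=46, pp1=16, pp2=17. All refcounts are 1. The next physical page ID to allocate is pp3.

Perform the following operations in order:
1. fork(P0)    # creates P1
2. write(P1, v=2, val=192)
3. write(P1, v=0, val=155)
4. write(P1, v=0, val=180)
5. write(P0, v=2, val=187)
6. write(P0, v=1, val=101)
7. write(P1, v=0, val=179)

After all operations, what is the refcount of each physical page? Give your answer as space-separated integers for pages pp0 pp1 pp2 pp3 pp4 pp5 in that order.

Answer: 1 1 1 1 1 1

Derivation:
Op 1: fork(P0) -> P1. 3 ppages; refcounts: pp0:2 pp1:2 pp2:2
Op 2: write(P1, v2, 192). refcount(pp2)=2>1 -> COPY to pp3. 4 ppages; refcounts: pp0:2 pp1:2 pp2:1 pp3:1
Op 3: write(P1, v0, 155). refcount(pp0)=2>1 -> COPY to pp4. 5 ppages; refcounts: pp0:1 pp1:2 pp2:1 pp3:1 pp4:1
Op 4: write(P1, v0, 180). refcount(pp4)=1 -> write in place. 5 ppages; refcounts: pp0:1 pp1:2 pp2:1 pp3:1 pp4:1
Op 5: write(P0, v2, 187). refcount(pp2)=1 -> write in place. 5 ppages; refcounts: pp0:1 pp1:2 pp2:1 pp3:1 pp4:1
Op 6: write(P0, v1, 101). refcount(pp1)=2>1 -> COPY to pp5. 6 ppages; refcounts: pp0:1 pp1:1 pp2:1 pp3:1 pp4:1 pp5:1
Op 7: write(P1, v0, 179). refcount(pp4)=1 -> write in place. 6 ppages; refcounts: pp0:1 pp1:1 pp2:1 pp3:1 pp4:1 pp5:1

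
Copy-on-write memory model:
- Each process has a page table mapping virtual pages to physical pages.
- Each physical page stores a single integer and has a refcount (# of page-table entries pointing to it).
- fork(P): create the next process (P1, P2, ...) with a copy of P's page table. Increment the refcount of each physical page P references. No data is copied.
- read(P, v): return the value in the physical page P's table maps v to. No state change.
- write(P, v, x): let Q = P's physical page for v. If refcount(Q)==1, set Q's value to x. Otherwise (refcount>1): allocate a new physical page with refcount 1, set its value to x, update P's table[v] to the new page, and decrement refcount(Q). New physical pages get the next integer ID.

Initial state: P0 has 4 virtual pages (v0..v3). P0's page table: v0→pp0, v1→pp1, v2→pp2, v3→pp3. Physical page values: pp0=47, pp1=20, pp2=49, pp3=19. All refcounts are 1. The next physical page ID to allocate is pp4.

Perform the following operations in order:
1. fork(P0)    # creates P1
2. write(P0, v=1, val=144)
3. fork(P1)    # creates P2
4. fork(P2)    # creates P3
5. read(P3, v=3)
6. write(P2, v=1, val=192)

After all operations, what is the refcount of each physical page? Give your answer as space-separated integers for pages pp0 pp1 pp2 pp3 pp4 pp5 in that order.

Op 1: fork(P0) -> P1. 4 ppages; refcounts: pp0:2 pp1:2 pp2:2 pp3:2
Op 2: write(P0, v1, 144). refcount(pp1)=2>1 -> COPY to pp4. 5 ppages; refcounts: pp0:2 pp1:1 pp2:2 pp3:2 pp4:1
Op 3: fork(P1) -> P2. 5 ppages; refcounts: pp0:3 pp1:2 pp2:3 pp3:3 pp4:1
Op 4: fork(P2) -> P3. 5 ppages; refcounts: pp0:4 pp1:3 pp2:4 pp3:4 pp4:1
Op 5: read(P3, v3) -> 19. No state change.
Op 6: write(P2, v1, 192). refcount(pp1)=3>1 -> COPY to pp5. 6 ppages; refcounts: pp0:4 pp1:2 pp2:4 pp3:4 pp4:1 pp5:1

Answer: 4 2 4 4 1 1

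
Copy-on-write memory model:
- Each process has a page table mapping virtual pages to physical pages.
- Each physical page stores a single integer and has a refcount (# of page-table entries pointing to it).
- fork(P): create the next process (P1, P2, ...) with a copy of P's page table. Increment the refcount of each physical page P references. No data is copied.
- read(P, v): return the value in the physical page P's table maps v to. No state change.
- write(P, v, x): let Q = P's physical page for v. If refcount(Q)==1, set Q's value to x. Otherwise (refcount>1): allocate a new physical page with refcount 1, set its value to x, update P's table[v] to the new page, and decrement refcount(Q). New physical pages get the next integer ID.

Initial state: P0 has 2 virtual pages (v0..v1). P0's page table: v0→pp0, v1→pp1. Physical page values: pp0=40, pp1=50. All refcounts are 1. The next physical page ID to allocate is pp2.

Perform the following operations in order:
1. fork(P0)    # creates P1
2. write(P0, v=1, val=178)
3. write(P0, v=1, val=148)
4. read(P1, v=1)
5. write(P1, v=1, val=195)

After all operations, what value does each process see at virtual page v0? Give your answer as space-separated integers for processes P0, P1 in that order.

Answer: 40 40

Derivation:
Op 1: fork(P0) -> P1. 2 ppages; refcounts: pp0:2 pp1:2
Op 2: write(P0, v1, 178). refcount(pp1)=2>1 -> COPY to pp2. 3 ppages; refcounts: pp0:2 pp1:1 pp2:1
Op 3: write(P0, v1, 148). refcount(pp2)=1 -> write in place. 3 ppages; refcounts: pp0:2 pp1:1 pp2:1
Op 4: read(P1, v1) -> 50. No state change.
Op 5: write(P1, v1, 195). refcount(pp1)=1 -> write in place. 3 ppages; refcounts: pp0:2 pp1:1 pp2:1
P0: v0 -> pp0 = 40
P1: v0 -> pp0 = 40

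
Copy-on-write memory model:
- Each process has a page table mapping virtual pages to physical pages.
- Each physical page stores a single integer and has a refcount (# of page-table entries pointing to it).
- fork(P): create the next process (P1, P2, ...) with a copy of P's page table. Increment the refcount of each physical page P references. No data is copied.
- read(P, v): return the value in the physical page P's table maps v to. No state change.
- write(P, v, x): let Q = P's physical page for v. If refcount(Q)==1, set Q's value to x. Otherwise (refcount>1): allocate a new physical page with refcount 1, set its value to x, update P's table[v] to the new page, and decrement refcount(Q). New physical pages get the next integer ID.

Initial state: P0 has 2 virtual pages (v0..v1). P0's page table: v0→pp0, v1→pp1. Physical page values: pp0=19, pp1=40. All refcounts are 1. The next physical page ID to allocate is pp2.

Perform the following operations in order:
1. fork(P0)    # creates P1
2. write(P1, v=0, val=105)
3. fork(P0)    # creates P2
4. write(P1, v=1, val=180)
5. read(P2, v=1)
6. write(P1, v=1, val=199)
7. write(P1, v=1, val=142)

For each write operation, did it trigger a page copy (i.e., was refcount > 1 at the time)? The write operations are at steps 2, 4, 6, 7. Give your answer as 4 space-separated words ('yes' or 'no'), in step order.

Op 1: fork(P0) -> P1. 2 ppages; refcounts: pp0:2 pp1:2
Op 2: write(P1, v0, 105). refcount(pp0)=2>1 -> COPY to pp2. 3 ppages; refcounts: pp0:1 pp1:2 pp2:1
Op 3: fork(P0) -> P2. 3 ppages; refcounts: pp0:2 pp1:3 pp2:1
Op 4: write(P1, v1, 180). refcount(pp1)=3>1 -> COPY to pp3. 4 ppages; refcounts: pp0:2 pp1:2 pp2:1 pp3:1
Op 5: read(P2, v1) -> 40. No state change.
Op 6: write(P1, v1, 199). refcount(pp3)=1 -> write in place. 4 ppages; refcounts: pp0:2 pp1:2 pp2:1 pp3:1
Op 7: write(P1, v1, 142). refcount(pp3)=1 -> write in place. 4 ppages; refcounts: pp0:2 pp1:2 pp2:1 pp3:1

yes yes no no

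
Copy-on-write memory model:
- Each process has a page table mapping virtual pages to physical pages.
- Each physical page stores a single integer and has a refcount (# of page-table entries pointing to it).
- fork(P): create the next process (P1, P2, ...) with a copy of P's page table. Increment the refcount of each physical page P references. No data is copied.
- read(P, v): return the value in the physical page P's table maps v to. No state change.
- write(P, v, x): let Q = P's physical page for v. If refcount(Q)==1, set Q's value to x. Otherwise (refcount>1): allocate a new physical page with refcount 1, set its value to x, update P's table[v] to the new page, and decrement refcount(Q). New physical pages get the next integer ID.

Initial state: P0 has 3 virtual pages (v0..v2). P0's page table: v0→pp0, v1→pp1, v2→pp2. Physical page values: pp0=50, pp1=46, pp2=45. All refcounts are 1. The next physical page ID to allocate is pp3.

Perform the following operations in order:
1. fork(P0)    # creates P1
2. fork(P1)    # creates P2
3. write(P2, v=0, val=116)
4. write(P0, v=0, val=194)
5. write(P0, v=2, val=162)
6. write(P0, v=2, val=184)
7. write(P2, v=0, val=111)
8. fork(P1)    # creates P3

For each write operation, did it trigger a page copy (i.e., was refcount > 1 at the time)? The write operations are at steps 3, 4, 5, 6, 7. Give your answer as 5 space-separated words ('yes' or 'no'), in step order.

Op 1: fork(P0) -> P1. 3 ppages; refcounts: pp0:2 pp1:2 pp2:2
Op 2: fork(P1) -> P2. 3 ppages; refcounts: pp0:3 pp1:3 pp2:3
Op 3: write(P2, v0, 116). refcount(pp0)=3>1 -> COPY to pp3. 4 ppages; refcounts: pp0:2 pp1:3 pp2:3 pp3:1
Op 4: write(P0, v0, 194). refcount(pp0)=2>1 -> COPY to pp4. 5 ppages; refcounts: pp0:1 pp1:3 pp2:3 pp3:1 pp4:1
Op 5: write(P0, v2, 162). refcount(pp2)=3>1 -> COPY to pp5. 6 ppages; refcounts: pp0:1 pp1:3 pp2:2 pp3:1 pp4:1 pp5:1
Op 6: write(P0, v2, 184). refcount(pp5)=1 -> write in place. 6 ppages; refcounts: pp0:1 pp1:3 pp2:2 pp3:1 pp4:1 pp5:1
Op 7: write(P2, v0, 111). refcount(pp3)=1 -> write in place. 6 ppages; refcounts: pp0:1 pp1:3 pp2:2 pp3:1 pp4:1 pp5:1
Op 8: fork(P1) -> P3. 6 ppages; refcounts: pp0:2 pp1:4 pp2:3 pp3:1 pp4:1 pp5:1

yes yes yes no no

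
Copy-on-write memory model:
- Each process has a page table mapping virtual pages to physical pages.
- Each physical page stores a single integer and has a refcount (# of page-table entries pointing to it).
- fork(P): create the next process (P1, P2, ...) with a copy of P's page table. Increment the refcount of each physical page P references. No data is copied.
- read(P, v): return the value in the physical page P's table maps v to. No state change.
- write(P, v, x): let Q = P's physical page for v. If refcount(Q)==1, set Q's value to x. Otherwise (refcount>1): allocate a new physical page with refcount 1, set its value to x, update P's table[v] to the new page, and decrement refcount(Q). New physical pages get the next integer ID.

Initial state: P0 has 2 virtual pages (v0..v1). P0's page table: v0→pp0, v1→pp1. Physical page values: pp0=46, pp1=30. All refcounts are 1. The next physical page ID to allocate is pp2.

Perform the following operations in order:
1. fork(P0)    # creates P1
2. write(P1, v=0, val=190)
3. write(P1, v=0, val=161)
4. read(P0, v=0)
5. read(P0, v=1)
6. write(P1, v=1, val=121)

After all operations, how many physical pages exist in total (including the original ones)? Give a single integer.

Answer: 4

Derivation:
Op 1: fork(P0) -> P1. 2 ppages; refcounts: pp0:2 pp1:2
Op 2: write(P1, v0, 190). refcount(pp0)=2>1 -> COPY to pp2. 3 ppages; refcounts: pp0:1 pp1:2 pp2:1
Op 3: write(P1, v0, 161). refcount(pp2)=1 -> write in place. 3 ppages; refcounts: pp0:1 pp1:2 pp2:1
Op 4: read(P0, v0) -> 46. No state change.
Op 5: read(P0, v1) -> 30. No state change.
Op 6: write(P1, v1, 121). refcount(pp1)=2>1 -> COPY to pp3. 4 ppages; refcounts: pp0:1 pp1:1 pp2:1 pp3:1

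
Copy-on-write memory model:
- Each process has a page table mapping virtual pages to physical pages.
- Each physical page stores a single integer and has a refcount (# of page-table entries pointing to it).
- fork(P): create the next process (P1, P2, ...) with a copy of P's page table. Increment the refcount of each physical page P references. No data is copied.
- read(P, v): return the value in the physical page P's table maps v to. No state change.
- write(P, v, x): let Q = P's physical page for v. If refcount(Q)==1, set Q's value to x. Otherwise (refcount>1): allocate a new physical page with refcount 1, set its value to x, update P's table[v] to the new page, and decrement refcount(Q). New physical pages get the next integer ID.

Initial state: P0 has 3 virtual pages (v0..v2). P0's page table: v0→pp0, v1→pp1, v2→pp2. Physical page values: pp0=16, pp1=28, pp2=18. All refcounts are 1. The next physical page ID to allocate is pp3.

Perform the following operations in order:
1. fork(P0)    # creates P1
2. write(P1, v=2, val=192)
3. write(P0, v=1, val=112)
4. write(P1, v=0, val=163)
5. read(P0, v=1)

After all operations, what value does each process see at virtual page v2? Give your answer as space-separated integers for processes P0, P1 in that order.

Answer: 18 192

Derivation:
Op 1: fork(P0) -> P1. 3 ppages; refcounts: pp0:2 pp1:2 pp2:2
Op 2: write(P1, v2, 192). refcount(pp2)=2>1 -> COPY to pp3. 4 ppages; refcounts: pp0:2 pp1:2 pp2:1 pp3:1
Op 3: write(P0, v1, 112). refcount(pp1)=2>1 -> COPY to pp4. 5 ppages; refcounts: pp0:2 pp1:1 pp2:1 pp3:1 pp4:1
Op 4: write(P1, v0, 163). refcount(pp0)=2>1 -> COPY to pp5. 6 ppages; refcounts: pp0:1 pp1:1 pp2:1 pp3:1 pp4:1 pp5:1
Op 5: read(P0, v1) -> 112. No state change.
P0: v2 -> pp2 = 18
P1: v2 -> pp3 = 192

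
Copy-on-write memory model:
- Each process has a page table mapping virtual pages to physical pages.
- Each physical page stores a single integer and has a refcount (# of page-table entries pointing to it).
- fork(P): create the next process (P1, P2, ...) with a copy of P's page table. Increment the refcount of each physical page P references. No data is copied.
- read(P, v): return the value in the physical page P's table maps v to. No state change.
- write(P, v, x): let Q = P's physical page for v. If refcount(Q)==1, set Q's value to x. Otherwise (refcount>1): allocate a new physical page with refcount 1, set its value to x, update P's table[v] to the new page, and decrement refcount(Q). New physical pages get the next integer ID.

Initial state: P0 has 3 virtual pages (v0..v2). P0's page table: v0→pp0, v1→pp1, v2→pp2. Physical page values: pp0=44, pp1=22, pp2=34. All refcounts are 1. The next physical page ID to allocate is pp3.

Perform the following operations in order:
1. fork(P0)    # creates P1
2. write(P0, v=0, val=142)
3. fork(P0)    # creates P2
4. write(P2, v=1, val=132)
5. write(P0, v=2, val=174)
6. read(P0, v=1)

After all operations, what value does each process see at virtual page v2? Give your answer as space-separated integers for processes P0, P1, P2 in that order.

Answer: 174 34 34

Derivation:
Op 1: fork(P0) -> P1. 3 ppages; refcounts: pp0:2 pp1:2 pp2:2
Op 2: write(P0, v0, 142). refcount(pp0)=2>1 -> COPY to pp3. 4 ppages; refcounts: pp0:1 pp1:2 pp2:2 pp3:1
Op 3: fork(P0) -> P2. 4 ppages; refcounts: pp0:1 pp1:3 pp2:3 pp3:2
Op 4: write(P2, v1, 132). refcount(pp1)=3>1 -> COPY to pp4. 5 ppages; refcounts: pp0:1 pp1:2 pp2:3 pp3:2 pp4:1
Op 5: write(P0, v2, 174). refcount(pp2)=3>1 -> COPY to pp5. 6 ppages; refcounts: pp0:1 pp1:2 pp2:2 pp3:2 pp4:1 pp5:1
Op 6: read(P0, v1) -> 22. No state change.
P0: v2 -> pp5 = 174
P1: v2 -> pp2 = 34
P2: v2 -> pp2 = 34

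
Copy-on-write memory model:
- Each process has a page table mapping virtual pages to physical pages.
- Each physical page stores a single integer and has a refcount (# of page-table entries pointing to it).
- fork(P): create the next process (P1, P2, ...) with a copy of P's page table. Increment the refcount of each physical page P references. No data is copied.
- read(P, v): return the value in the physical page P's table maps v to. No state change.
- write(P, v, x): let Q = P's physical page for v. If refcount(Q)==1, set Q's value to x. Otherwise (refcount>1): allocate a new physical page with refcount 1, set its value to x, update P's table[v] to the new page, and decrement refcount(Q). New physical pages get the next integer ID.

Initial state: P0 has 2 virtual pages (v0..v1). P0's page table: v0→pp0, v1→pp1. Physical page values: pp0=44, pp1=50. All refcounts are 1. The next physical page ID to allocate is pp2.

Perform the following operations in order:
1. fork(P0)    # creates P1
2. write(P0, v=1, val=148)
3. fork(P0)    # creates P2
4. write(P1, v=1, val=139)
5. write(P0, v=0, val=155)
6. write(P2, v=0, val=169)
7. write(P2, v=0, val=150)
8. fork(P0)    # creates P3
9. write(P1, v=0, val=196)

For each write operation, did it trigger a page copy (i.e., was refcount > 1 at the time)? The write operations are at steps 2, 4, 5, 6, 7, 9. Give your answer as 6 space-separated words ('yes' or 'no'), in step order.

Op 1: fork(P0) -> P1. 2 ppages; refcounts: pp0:2 pp1:2
Op 2: write(P0, v1, 148). refcount(pp1)=2>1 -> COPY to pp2. 3 ppages; refcounts: pp0:2 pp1:1 pp2:1
Op 3: fork(P0) -> P2. 3 ppages; refcounts: pp0:3 pp1:1 pp2:2
Op 4: write(P1, v1, 139). refcount(pp1)=1 -> write in place. 3 ppages; refcounts: pp0:3 pp1:1 pp2:2
Op 5: write(P0, v0, 155). refcount(pp0)=3>1 -> COPY to pp3. 4 ppages; refcounts: pp0:2 pp1:1 pp2:2 pp3:1
Op 6: write(P2, v0, 169). refcount(pp0)=2>1 -> COPY to pp4. 5 ppages; refcounts: pp0:1 pp1:1 pp2:2 pp3:1 pp4:1
Op 7: write(P2, v0, 150). refcount(pp4)=1 -> write in place. 5 ppages; refcounts: pp0:1 pp1:1 pp2:2 pp3:1 pp4:1
Op 8: fork(P0) -> P3. 5 ppages; refcounts: pp0:1 pp1:1 pp2:3 pp3:2 pp4:1
Op 9: write(P1, v0, 196). refcount(pp0)=1 -> write in place. 5 ppages; refcounts: pp0:1 pp1:1 pp2:3 pp3:2 pp4:1

yes no yes yes no no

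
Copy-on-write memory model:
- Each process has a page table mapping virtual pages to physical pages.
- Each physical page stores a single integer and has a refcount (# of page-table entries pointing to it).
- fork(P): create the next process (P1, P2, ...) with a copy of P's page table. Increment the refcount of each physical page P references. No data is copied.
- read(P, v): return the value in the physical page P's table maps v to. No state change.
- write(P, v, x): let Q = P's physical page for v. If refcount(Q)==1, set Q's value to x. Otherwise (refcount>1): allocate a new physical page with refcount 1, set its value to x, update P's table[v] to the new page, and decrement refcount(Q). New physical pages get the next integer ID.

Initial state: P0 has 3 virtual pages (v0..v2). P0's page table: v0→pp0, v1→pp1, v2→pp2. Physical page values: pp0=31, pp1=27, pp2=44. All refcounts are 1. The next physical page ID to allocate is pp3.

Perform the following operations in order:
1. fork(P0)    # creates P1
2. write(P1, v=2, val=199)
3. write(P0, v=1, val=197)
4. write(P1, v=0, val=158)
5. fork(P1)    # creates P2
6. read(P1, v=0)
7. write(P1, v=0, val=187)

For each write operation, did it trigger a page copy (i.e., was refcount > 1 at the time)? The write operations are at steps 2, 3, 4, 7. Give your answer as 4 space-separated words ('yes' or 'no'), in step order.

Op 1: fork(P0) -> P1. 3 ppages; refcounts: pp0:2 pp1:2 pp2:2
Op 2: write(P1, v2, 199). refcount(pp2)=2>1 -> COPY to pp3. 4 ppages; refcounts: pp0:2 pp1:2 pp2:1 pp3:1
Op 3: write(P0, v1, 197). refcount(pp1)=2>1 -> COPY to pp4. 5 ppages; refcounts: pp0:2 pp1:1 pp2:1 pp3:1 pp4:1
Op 4: write(P1, v0, 158). refcount(pp0)=2>1 -> COPY to pp5. 6 ppages; refcounts: pp0:1 pp1:1 pp2:1 pp3:1 pp4:1 pp5:1
Op 5: fork(P1) -> P2. 6 ppages; refcounts: pp0:1 pp1:2 pp2:1 pp3:2 pp4:1 pp5:2
Op 6: read(P1, v0) -> 158. No state change.
Op 7: write(P1, v0, 187). refcount(pp5)=2>1 -> COPY to pp6. 7 ppages; refcounts: pp0:1 pp1:2 pp2:1 pp3:2 pp4:1 pp5:1 pp6:1

yes yes yes yes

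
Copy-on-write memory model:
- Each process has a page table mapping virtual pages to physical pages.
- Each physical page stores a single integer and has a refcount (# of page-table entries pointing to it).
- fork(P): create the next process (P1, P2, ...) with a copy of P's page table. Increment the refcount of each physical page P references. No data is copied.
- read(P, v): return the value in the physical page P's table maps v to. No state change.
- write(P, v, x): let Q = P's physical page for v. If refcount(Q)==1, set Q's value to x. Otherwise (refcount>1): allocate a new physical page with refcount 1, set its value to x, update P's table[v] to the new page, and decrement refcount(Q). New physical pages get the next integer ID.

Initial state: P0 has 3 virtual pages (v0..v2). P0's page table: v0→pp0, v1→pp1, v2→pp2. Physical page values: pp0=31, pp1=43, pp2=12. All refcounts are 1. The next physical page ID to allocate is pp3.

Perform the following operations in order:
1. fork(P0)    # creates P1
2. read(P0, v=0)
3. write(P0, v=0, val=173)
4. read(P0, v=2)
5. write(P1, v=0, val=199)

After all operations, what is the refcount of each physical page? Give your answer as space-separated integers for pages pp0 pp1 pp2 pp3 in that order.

Op 1: fork(P0) -> P1. 3 ppages; refcounts: pp0:2 pp1:2 pp2:2
Op 2: read(P0, v0) -> 31. No state change.
Op 3: write(P0, v0, 173). refcount(pp0)=2>1 -> COPY to pp3. 4 ppages; refcounts: pp0:1 pp1:2 pp2:2 pp3:1
Op 4: read(P0, v2) -> 12. No state change.
Op 5: write(P1, v0, 199). refcount(pp0)=1 -> write in place. 4 ppages; refcounts: pp0:1 pp1:2 pp2:2 pp3:1

Answer: 1 2 2 1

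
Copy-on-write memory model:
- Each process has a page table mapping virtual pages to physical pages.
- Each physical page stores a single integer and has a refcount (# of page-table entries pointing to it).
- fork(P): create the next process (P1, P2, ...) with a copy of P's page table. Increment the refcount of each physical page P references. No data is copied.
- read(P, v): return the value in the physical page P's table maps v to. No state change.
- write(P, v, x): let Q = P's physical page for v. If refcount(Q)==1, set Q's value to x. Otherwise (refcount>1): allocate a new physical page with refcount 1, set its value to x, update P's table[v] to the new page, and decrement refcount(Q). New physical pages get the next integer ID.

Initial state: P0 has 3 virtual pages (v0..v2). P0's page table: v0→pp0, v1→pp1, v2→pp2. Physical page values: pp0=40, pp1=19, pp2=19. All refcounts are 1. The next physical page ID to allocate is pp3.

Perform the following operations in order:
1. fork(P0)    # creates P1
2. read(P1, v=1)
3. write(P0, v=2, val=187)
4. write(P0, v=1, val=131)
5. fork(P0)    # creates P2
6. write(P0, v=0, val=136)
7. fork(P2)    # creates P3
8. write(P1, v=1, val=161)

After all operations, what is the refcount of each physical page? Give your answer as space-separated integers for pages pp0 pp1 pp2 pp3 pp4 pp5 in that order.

Op 1: fork(P0) -> P1. 3 ppages; refcounts: pp0:2 pp1:2 pp2:2
Op 2: read(P1, v1) -> 19. No state change.
Op 3: write(P0, v2, 187). refcount(pp2)=2>1 -> COPY to pp3. 4 ppages; refcounts: pp0:2 pp1:2 pp2:1 pp3:1
Op 4: write(P0, v1, 131). refcount(pp1)=2>1 -> COPY to pp4. 5 ppages; refcounts: pp0:2 pp1:1 pp2:1 pp3:1 pp4:1
Op 5: fork(P0) -> P2. 5 ppages; refcounts: pp0:3 pp1:1 pp2:1 pp3:2 pp4:2
Op 6: write(P0, v0, 136). refcount(pp0)=3>1 -> COPY to pp5. 6 ppages; refcounts: pp0:2 pp1:1 pp2:1 pp3:2 pp4:2 pp5:1
Op 7: fork(P2) -> P3. 6 ppages; refcounts: pp0:3 pp1:1 pp2:1 pp3:3 pp4:3 pp5:1
Op 8: write(P1, v1, 161). refcount(pp1)=1 -> write in place. 6 ppages; refcounts: pp0:3 pp1:1 pp2:1 pp3:3 pp4:3 pp5:1

Answer: 3 1 1 3 3 1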